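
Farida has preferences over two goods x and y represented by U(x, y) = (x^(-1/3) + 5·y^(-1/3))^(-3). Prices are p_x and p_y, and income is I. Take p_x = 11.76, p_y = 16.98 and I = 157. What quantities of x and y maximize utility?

From the CES first-order condition, (1/5)·(y/x)^(4/3) = p_x/p_y.
Hence y/x = (5·p_x/p_y)^(1/(4/3)), i.e. raised to the 0.75 power.
With the ratio pinned down, the budget gives x* = I/(p_x + p_y·(y/x)) and y* = (y/x)·x*.
Numerically y/x = 2.538515, so x* = 157/(11.76 + 16.98·2.538515) = 2.8616 and y* = 2.538515·2.8616 = 7.2643.

x* = 2.8616, y* = 7.2643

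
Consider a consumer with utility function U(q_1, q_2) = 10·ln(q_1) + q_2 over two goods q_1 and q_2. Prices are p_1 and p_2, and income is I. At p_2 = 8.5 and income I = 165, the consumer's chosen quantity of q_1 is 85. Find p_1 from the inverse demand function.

p_1 = 1

Set MRS = p_1/p_2: (10/q_1)/1 = p_1/p_2.
So q_1*(p_1,p_2) = 10·p_2/p_1, independent of income; and q_2* = (I − 10·p_2)/p_2.
Set q_1* = 85 in the demand function and solve for p_1: p_1 = 1.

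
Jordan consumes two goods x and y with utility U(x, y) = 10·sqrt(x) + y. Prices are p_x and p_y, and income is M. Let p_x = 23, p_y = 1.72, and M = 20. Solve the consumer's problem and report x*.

x* = 0.1398

Thus x* = (5·p_y/p_x)² — independent of M — with the rest of income spent on y.
Plugging in: x* = (5·1.72/23)² = 0.1398.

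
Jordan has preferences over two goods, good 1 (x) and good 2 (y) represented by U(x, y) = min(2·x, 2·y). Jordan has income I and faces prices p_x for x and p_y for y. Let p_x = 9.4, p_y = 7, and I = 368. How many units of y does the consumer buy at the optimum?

y* = 22.439

With perfect complements, no substitution: consume in ratio x:y = 2:2.
Budget: p_x·x + p_y·x = I, so (2·p_x + 2·p_y)·x = 2·I.
Demand: x*(p_x,p_y,I) = 2·I/(2·p_x + 2·p_y), y* = 2·I/(2·p_x + 2·p_y).
Here 2·9.4 + 2·7 = 32.8, giving y* = 22.439.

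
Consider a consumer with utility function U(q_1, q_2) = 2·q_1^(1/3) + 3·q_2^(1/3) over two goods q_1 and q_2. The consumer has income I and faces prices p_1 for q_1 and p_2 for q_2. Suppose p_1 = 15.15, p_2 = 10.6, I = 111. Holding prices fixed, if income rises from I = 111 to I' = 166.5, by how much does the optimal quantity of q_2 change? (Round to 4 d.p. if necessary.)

Δq_2* = 3.5977

MRS = MU_q_1/MU_q_2 = (2/3)·(q_2/q_1)^(2/3). Set equal to p_1/p_2.
Hence q_2/q_1 = ((3/2)·p_1/p_2)^(1/(2/3)), i.e. raised to the 1.5 power.
With the ratio pinned down, the budget gives q_1* = I/(p_1 + p_2·(q_2/q_1)) and q_2* = (q_2/q_1)·q_1*.
Numerically q_2/q_1 = 3.139041, so q_1* = 111/(15.15 + 10.6·3.139041) = 2.2923 and q_2* = 3.139041·2.2923 = 7.1955.
At I' = 166.5: q_2* = 10.7932. Change: 10.7932 − 7.1955 = 3.5977.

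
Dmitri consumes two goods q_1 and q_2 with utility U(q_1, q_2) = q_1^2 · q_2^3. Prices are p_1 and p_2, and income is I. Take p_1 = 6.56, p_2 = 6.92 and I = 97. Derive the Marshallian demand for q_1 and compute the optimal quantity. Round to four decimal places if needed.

Tangency: MRS = (2/3)·q_2/q_1 = p_1/p_2.
So 2·p_2·q_2 = 3·p_1·q_1; combined with the budget, a share 0.4 of income goes to q_1.
Demand: q_1*(p_1,p_2,I) = 0.4·I/p_1 and q_2* = 0.6·I/p_2.
At p_1=6.56, p_2=6.92, I=97: q_1* = 0.4·97/6.56 = 5.9146.

q_1* = 5.9146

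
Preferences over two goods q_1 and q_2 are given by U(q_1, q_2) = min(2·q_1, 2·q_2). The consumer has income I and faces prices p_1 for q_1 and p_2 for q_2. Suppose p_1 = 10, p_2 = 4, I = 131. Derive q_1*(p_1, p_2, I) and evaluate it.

q_1* = 9.3571

With perfect complements, no substitution: consume in ratio q_1:q_2 = 2:2.
Budget: p_1·q_1 + p_2·q_1 = I, so (2·p_1 + 2·p_2)·q_1 = 2·I.
Demand: q_1*(p_1,p_2,I) = 2·I/(2·p_1 + 2·p_2), q_2* = 2·I/(2·p_1 + 2·p_2).
Here 2·10 + 2·4 = 28, giving q_1* = 9.3571.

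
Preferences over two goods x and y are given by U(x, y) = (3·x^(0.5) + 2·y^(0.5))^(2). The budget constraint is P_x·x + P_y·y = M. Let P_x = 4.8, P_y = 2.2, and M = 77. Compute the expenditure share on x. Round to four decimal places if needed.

share on x = 0.5077

MRS = MU_x/MU_y = (3/2)·(y/x)^(0.5). Set equal to P_x/P_y.
Solve for the ratio: y/x = [(2/3)·P_x/P_y]^(2).
Substitute y = (y/x)·x into the budget: x* = M/(P_x + P_y·(y/x)).
Numerically y/x = 2.115702, so x* = 77/(4.8 + 2.2·2.115702) = 8.1442 and y* = 2.115702·8.1442 = 17.2308.
Expenditure on x: 4.8·8.1442 = 39.0923; share = 0.5077.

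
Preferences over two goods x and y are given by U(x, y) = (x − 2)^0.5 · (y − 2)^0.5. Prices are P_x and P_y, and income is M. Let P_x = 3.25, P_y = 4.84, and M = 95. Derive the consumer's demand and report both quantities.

MRS = (y−2)/(x−2). Tangency with P_x/P_y gives y−2 = (P_x/P_y)·(x−2).
After buying the subsistence bundle (2, 2), a share 0.5 of the remaining income goes to x: x* = 2 + 0.5·(M − 2P_x − 2P_y)/P_x.
Discretionary income = 95 − 2·3.25 − 2·4.84 = 78.82; x* = 2 + 0.5·78.82/3.25 = 14.1262; y* = 2 + 0.5·78.82/4.84 = 10.1426.

x* = 14.1262, y* = 10.1426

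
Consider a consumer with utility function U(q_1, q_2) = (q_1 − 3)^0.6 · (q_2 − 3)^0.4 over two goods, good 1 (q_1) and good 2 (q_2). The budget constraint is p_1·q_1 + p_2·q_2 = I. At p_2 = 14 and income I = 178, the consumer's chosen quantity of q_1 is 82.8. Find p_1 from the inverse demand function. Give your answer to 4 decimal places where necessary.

p_1 = 1

Let q_1' = q_1−3, q_2' = q_2−3. MRS = (3/2)·q_2'/q_1' = p_1/p_2.
After buying the subsistence bundle (3, 3), a share 0.6 of the remaining income goes to q_1: q_1* = 3 + 0.6·(I − 3p_1 − 3p_2)/p_1.
Set q_1* = 82.8 in the demand function and solve for p_1: p_1 = 1.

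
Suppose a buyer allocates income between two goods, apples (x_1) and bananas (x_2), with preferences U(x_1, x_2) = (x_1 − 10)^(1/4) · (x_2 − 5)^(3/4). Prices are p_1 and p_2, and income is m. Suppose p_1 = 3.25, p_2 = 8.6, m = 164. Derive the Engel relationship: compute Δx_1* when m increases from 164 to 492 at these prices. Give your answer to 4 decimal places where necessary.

Δx_1* = 25.2308

After buying the subsistence bundle (10, 5), a share 0.25 of the remaining income goes to x_1: x_1* = 10 + 0.25·(m − 10p_1 − 5p_2)/p_1.
Discretionary income = 164 − 10·3.25 − 5·8.6 = 88.5; x_1* = 10 + 0.25·88.5/3.25 = 16.8077.
At m' = 492: x_1* = 42.0385. Change: 42.0385 − 16.8077 = 25.2308.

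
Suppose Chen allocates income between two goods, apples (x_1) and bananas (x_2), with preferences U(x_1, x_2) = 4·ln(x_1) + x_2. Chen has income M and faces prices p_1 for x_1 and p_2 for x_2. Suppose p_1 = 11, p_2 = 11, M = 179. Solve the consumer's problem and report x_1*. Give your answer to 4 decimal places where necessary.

Set MRS = p_1/p_2: (4/x_1)/1 = p_1/p_2.
So x_1*(p_1,p_2) = 4·p_2/p_1, independent of income; and x_2* = (M − 4·p_2)/p_2.
At the given prices: x_1* = 4·11/11 = 4.

x_1* = 4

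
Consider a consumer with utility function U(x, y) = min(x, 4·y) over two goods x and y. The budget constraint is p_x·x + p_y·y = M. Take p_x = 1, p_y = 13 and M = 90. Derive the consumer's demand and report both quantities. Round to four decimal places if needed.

Leontief preferences: the optimum is at the kink where x/4 = y/1, i.e. y = (1/4)·x.
Budget: p_x·x + p_y·(1/4)·x = M, so (4·p_x + p_y)·x = 4·M.
Demand: x*(p_x,p_y,M) = 4·M/(4·p_x + p_y), y* = M/(4·p_x + p_y).
Here 4·1 + 13 = 17, giving x* = 21.1765 and y* = 5.2941.

x* = 21.1765, y* = 5.2941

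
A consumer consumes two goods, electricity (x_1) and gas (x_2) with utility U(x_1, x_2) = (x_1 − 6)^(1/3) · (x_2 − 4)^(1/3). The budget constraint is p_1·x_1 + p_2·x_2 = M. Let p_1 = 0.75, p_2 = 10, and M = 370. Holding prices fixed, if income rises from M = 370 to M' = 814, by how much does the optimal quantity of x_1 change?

Δx_1* = 296

This is Cobb-Douglas in (x_1−6, x_2−4): tangency gives 1/3·p_2·(x_2−4) = 1/3·p_1·(x_1−6).
After buying the subsistence bundle (6, 4), a share 0.5 of the remaining income goes to x_1: x_1* = 6 + 0.5·(M − 6p_1 − 4p_2)/p_1.
Discretionary income = 370 − 6·0.75 − 4·10 = 325.5; x_1* = 6 + 0.5·325.5/0.75 = 223.
At M' = 814: x_1* = 519. Change: 519 − 223 = 296.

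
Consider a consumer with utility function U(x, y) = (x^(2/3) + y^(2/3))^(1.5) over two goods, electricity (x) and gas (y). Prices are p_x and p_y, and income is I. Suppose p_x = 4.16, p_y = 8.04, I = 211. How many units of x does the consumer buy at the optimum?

x* = 40.0099

Substitute y = (y/x)·x into the budget: x* = I/(p_x + p_y·(y/x)).
Numerically y/x = 0.13852, so x* = 211/(4.16 + 8.04·0.13852) = 40.0099.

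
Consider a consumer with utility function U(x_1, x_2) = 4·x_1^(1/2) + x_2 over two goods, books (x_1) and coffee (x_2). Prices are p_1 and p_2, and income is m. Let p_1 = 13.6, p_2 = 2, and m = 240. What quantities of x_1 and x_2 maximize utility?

x_1* = 0.0865, x_2* = 119.4118

Set MRS = p_1/p_2: 2·x_1^(−1/2) = p_1/p_2.
Thus x_1* = (2·p_2/p_1)² — independent of m — with the rest of income spent on x_2.
Plugging in: x_1* = (2·2/13.6)² = 0.0865, x_2* = 119.4118.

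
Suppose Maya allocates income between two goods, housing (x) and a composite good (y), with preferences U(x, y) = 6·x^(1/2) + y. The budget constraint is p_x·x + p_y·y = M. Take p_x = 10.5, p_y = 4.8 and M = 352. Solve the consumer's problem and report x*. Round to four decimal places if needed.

x* = 1.8808

Utility is quasi-linear in y; the FOC for x is 3/√x = p_x/p_y.
Thus x* = (3·p_y/p_x)² — independent of M — with the rest of income spent on y.
Plugging in: x* = (3·4.8/10.5)² = 1.8808.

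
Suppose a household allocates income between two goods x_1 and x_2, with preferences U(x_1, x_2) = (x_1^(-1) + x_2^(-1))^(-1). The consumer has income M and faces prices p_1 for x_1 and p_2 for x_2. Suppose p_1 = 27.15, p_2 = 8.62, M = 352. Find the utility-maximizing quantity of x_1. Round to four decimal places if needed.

Substitute x_2 = (x_2/x_1)·x_1 into the budget: x_1* = M/(p_1 + p_2·(x_2/x_1)).
Numerically x_2/x_1 = 1.774726, so x_1* = 352/(27.15 + 8.62·1.774726) = 8.2925.

x_1* = 8.2925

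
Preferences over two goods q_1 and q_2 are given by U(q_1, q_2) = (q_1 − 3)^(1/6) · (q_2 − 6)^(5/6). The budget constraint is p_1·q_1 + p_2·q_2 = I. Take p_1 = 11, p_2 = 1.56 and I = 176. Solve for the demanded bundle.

q_1* = 5.0248, q_2* = 77.3889

MRS = (1/5)·(q_2−6)/(q_1−3). Tangency with p_1/p_2 gives q_2−6 = 5·(p_1/p_2)·(q_1−3).
After buying the subsistence bundle (3, 6), a share 1/6 of the remaining income goes to q_1: q_1* = 3 + 1/6·(I − 3p_1 − 6p_2)/p_1.
Discretionary income = 176 − 3·11 − 6·1.56 = 133.64; q_1* = 3 + 1/6·133.64/11 = 5.0248; q_2* = 6 + 5/6·133.64/1.56 = 77.3889.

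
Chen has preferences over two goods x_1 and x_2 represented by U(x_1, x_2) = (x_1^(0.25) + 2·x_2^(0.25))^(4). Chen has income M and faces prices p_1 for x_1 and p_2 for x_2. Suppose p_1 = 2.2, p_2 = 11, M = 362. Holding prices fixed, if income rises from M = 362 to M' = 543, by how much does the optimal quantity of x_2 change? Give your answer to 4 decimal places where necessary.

Δx_2* = 9.8025

From the CES first-order condition, (1/2)·(x_2/x_1)^(0.75) = p_1/p_2.
Solve for the ratio: x_2/x_1 = [2·p_1/p_2]^(4/3).
Substitute x_2 = (x_2/x_1)·x_1 into the budget: x_1* = M/(p_1 + p_2·(x_2/x_1)).
Numerically x_2/x_1 = 0.294723, so x_1* = 362/(2.2 + 11·0.294723) = 66.5203 and x_2* = 0.294723·66.5203 = 19.605.
At M' = 543: x_2* = 29.4075. Change: 29.4075 − 19.605 = 9.8025.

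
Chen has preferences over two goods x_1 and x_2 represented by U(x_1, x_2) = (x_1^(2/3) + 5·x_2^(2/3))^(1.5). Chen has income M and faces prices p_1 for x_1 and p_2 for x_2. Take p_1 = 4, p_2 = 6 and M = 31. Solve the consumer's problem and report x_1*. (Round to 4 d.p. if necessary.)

x_1* = 0.137

MU_x_1 ∝ x_1^(-1/3), MU_x_2 ∝ 5·x_2^(-1/3), so MRS = (1/5)·(x_2/x_1)^(1/3) = p_1/p_2.
Solve for the ratio: x_2/x_1 = [5·p_1/p_2]^(3).
Substitute x_2 = (x_2/x_1)·x_1 into the budget: x_1* = M/(p_1 + p_2·(x_2/x_1)).
Numerically x_2/x_1 = 37.037037, so x_1* = 31/(4 + 6·37.037037) = 0.137.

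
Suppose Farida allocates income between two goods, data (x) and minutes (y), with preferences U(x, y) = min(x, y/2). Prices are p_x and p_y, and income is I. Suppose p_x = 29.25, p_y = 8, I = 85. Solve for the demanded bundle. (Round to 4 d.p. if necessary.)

x* = 1.8785, y* = 3.7569

Leontief preferences: the optimum is at the kink where x/1 = y/2, i.e. y = 2·x.
Budget: p_x·x + p_y·2·x = I, so (p_x + 2·p_y)·x = I.
Demand: x*(p_x,p_y,I) = I/(p_x + 2·p_y), y* = 2·I/(p_x + 2·p_y).
Here 29.25 + 2·8 = 45.25, giving x* = 1.8785 and y* = 3.7569.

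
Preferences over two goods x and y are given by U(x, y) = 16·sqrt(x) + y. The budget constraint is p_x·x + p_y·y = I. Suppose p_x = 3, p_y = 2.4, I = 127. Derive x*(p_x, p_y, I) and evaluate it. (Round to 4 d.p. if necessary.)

x* = 40.96

Solve: √x = 8·p_y/p_x, so x*(p_x,p_y) = (8·p_y/p_x)², and y* = (I − p_x·x*)/p_y.
Plugging in: x* = (8·2.4/3)² = 40.96.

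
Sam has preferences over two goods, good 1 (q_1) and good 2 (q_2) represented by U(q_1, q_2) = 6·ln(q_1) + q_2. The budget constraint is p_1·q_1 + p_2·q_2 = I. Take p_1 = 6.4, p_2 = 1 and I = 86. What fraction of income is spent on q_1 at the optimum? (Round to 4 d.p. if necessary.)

share on q_1 = 0.0698

At the given prices: q_1* = 6·1/6.4 = 0.9375, and q_2* = 80.
Expenditure on q_1: 6.4·0.9375 = 6; share = 0.0698.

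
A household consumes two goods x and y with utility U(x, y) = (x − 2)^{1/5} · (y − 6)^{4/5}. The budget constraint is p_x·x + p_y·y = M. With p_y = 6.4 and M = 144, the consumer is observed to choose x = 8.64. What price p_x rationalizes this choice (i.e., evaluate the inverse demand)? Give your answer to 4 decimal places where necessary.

p_x = 3

Let x' = x−2, y' = y−6. MRS = (1/4)·y'/x' = p_x/p_y.
After buying the subsistence bundle (2, 6), a share 0.2 of the remaining income goes to x: x* = 2 + 0.2·(M − 2p_x − 6p_y)/p_x.
Set x* = 8.64 in the demand function and solve for p_x: p_x = 3.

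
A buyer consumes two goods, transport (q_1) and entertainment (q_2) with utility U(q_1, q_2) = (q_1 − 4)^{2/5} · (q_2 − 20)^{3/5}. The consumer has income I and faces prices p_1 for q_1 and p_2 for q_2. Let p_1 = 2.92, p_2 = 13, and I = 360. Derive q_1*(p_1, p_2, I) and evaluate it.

q_1* = 16.0986

Discretionary income = 360 − 4·2.92 − 20·13 = 88.32; q_1* = 4 + 0.4·88.32/2.92 = 16.0986.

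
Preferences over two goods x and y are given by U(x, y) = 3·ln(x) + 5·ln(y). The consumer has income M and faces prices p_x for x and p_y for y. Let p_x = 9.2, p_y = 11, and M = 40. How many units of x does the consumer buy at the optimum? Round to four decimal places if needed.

x* = 1.6304

At p_x=9.2, p_y=11, M=40: x* = 0.375·40/9.2 = 1.6304.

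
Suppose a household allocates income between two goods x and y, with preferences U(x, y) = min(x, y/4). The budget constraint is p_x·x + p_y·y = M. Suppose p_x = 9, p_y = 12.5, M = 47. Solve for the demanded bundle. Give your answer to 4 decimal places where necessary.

With perfect complements, no substitution: consume in ratio x:y = 1:4.
Budget: p_x·x + p_y·4·x = M, so (p_x + 4·p_y)·x = M.
Demand: x*(p_x,p_y,M) = M/(p_x + 4·p_y), y* = 4·M/(p_x + 4·p_y).
Here 9 + 4·12.5 = 59, giving x* = 0.7966 and y* = 3.1864.

x* = 0.7966, y* = 3.1864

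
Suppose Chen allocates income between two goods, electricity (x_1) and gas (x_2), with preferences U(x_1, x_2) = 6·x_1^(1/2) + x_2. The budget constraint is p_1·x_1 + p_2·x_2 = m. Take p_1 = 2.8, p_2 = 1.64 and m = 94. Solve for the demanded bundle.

x_1* = 3.0876, x_2* = 52.0456

Utility is quasi-linear in x_2; the FOC for x_1 is 3/√x_1 = p_1/p_2.
Solve: √x_1 = 3·p_2/p_1, so x_1*(p_1,p_2) = (3·p_2/p_1)², and x_2* = (m − p_1·x_1*)/p_2.
Plugging in: x_1* = (3·1.64/2.8)² = 3.0876, x_2* = 52.0456.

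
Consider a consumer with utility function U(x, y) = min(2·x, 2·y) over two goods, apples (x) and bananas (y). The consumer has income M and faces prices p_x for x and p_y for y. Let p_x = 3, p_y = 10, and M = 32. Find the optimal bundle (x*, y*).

x* = 2.4615, y* = 2.4615

With perfect complements, no substitution: consume in ratio x:y = 2:2.
Budget: p_x·x + p_y·x = M, so (2·p_x + 2·p_y)·x = 2·M.
Demand: x*(p_x,p_y,M) = 2·M/(2·p_x + 2·p_y), y* = 2·M/(2·p_x + 2·p_y).
Here 2·3 + 2·10 = 26, giving x* = 2.4615 and y* = 2.4615.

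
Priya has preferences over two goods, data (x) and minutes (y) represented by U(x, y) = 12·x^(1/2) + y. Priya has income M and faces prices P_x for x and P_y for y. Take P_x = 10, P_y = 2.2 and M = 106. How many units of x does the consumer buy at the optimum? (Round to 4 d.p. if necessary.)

Plugging in: x* = (6·2.2/10)² = 1.7424.

x* = 1.7424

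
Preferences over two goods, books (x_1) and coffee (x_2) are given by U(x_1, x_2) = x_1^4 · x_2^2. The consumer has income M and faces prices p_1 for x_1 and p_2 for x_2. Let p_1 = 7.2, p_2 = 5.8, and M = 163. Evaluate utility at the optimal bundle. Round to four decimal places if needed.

MU_x_1/MU_x_2 = (4·x_2)/(2·x_1); tangency sets this equal to p_1/p_2.
Rearranging, p_2·x_2 = (1/2)·p_1·x_1. Substituting into the budget gives p_1·x_1·(1 + (1/2)) = M.
Demand: x_1*(p_1,p_2,M) = 2/3·M/p_1 and x_2* = 1/3·M/p_2.
At p_1=7.2, p_2=5.8, M=163: x_1* = 2/3·163/7.2 = 15.0926, x_2* = 9.3678.
Utility at the optimum: U(15.0926, 9.3678) = 4553361.2565.

V = 4553361.2565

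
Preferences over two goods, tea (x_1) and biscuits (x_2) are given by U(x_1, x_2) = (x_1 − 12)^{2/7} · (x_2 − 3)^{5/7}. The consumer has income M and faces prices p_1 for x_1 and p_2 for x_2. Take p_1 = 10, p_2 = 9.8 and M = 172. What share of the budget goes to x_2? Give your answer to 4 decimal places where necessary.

MRS = (2/5)·(x_2−3)/(x_1−12). Tangency with p_1/p_2 gives x_2−3 = (5/2)·(p_1/p_2)·(x_1−12).
Substituting into the budget: x_1* = 12 + 2/7·(M − 12·p_1 − 3·p_2)/p_1, and x_2* = 3 + 5/7·(…)/p_2.
Discretionary income = 172 − 12·10 − 3·9.8 = 22.6; x_1* = 12 + 2/7·22.6/10 = 12.6457; x_2* = 3 + 5/7·22.6/9.8 = 4.6472.
Expenditure on x_2: 9.8·4.6472 = 45.5429; share = 0.2648.

share on x_2 = 0.2648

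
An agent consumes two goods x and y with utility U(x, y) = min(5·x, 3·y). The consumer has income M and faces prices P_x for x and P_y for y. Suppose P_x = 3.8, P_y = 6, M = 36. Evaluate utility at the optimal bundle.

V = 13.0435

Leontief preferences: the optimum is at the kink where x/3 = y/5, i.e. y = (5/3)·x.
Budget: P_x·x + P_y·(5/3)·x = M, so (3·P_x + 5·P_y)·x = 3·M.
Demand: x*(P_x,P_y,M) = 3·M/(3·P_x + 5·P_y), y* = 5·M/(3·P_x + 5·P_y).
Here 3·3.8 + 5·6 = 41.4, giving x* = 2.6087 and y* = 4.3478.
Utility at the optimum: U(2.6087, 4.3478) = 13.0435.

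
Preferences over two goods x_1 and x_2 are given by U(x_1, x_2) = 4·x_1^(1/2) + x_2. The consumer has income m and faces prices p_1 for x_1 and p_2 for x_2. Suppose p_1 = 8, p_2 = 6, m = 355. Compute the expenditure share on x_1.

share on x_1 = 0.0507

Utility is quasi-linear in x_2; the FOC for x_1 is 2/√x_1 = p_1/p_2.
Solve: √x_1 = 2·p_2/p_1, so x_1*(p_1,p_2) = (2·p_2/p_1)², and x_2* = (m − p_1·x_1*)/p_2.
Plugging in: x_1* = (2·6/8)² = 2.25, x_2* = 56.1667.
Expenditure on x_1: 8·2.25 = 18; share = 0.0507.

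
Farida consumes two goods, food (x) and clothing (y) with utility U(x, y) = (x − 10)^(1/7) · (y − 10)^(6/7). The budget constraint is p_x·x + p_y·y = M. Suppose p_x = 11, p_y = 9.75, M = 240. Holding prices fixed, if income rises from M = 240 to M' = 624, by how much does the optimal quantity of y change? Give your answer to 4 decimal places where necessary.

Δy* = 33.7582

This is Cobb-Douglas in (x−10, y−10): tangency gives 1/7·p_y·(y−10) = 6/7·p_x·(x−10).
After buying the subsistence bundle (10, 10), a share 1/7 of the remaining income goes to x: x* = 10 + 1/7·(M − 10p_x − 10p_y)/p_x.
Discretionary income = 240 − 10·11 − 10·9.75 = 32.5; y* = 10 + 6/7·32.5/9.75 = 12.8571.
At M' = 624: y* = 46.6154. Change: 46.6154 − 12.8571 = 33.7582.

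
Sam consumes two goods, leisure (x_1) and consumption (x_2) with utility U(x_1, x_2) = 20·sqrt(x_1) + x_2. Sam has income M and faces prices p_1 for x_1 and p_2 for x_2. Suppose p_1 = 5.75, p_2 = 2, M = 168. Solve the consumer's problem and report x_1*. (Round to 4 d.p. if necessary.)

Set MRS = p_1/p_2: 10·x_1^(−1/2) = p_1/p_2.
Thus x_1* = (10·p_2/p_1)² — independent of M — with the rest of income spent on x_2.
Plugging in: x_1* = (10·2/5.75)² = 12.0983.

x_1* = 12.0983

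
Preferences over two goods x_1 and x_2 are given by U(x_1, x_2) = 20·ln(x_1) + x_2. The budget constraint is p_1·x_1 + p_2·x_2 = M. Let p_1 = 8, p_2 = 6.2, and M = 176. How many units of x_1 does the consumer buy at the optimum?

x_1* = 15.5

Set MRS = p_1/p_2: (20/x_1)/1 = p_1/p_2.
So x_1*(p_1,p_2) = 20·p_2/p_1, independent of income; and x_2* = (M − 20·p_2)/p_2.
At the given prices: x_1* = 20·6.2/8 = 15.5.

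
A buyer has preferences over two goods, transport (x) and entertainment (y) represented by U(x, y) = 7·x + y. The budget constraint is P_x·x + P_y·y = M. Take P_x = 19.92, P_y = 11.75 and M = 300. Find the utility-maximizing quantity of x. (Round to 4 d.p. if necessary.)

Linear utility — the consumer picks whichever good has higher MU/price: 7/19.92 = 0.3514 vs 1/11.75 = 0.0851.
x gives more utility per dollar, so spend all income on x: x* = M/P_x, y* = 0.
Numerically: x* = 15.0602, y* = 0.

x* = 15.0602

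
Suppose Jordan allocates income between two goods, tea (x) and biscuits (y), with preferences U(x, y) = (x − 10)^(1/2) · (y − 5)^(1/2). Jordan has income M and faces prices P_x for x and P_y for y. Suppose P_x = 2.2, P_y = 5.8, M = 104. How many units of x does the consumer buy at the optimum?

This is Cobb-Douglas in (x−10, y−5): tangency gives 0.5·P_y·(y−5) = 0.5·P_x·(x−10).
Substituting into the budget: x* = 10 + 0.5·(M − 10·P_x − 5·P_y)/P_x, and y* = 5 + 0.5·(…)/P_y.
Discretionary income = 104 − 10·2.2 − 5·5.8 = 53; x* = 10 + 0.5·53/2.2 = 22.0455.

x* = 22.0455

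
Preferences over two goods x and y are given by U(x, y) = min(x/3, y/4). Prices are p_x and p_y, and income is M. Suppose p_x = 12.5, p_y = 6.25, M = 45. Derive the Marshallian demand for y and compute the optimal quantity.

y* = 2.88

Demand: x*(p_x,p_y,M) = 3·M/(3·p_x + 4·p_y), y* = 4·M/(3·p_x + 4·p_y).
Here 3·12.5 + 4·6.25 = 62.5, giving y* = 2.88.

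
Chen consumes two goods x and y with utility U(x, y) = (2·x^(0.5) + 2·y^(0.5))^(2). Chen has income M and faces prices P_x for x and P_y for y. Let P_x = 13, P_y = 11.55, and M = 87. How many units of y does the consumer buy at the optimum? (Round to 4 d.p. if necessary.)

Numerically y/x = 1.266843, so x* = 87/(13 + 11.55·1.266843) = 3.1485 and y* = 1.266843·3.1485 = 3.9887.

y* = 3.9887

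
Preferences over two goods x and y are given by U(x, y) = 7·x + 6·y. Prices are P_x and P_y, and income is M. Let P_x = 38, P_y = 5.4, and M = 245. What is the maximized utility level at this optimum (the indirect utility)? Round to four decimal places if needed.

Perfect substitutes: compare marginal utility per dollar. 7/P_x vs 6/P_y → 0.1842 vs 1.1111.
y gives more utility per dollar, so spend all income on y: y* = M/P_y, x* = 0.
Numerically: x* = 0, y* = 45.3704.
Utility at the optimum: U(0, 45.3704) = 272.2222.

V = 272.2222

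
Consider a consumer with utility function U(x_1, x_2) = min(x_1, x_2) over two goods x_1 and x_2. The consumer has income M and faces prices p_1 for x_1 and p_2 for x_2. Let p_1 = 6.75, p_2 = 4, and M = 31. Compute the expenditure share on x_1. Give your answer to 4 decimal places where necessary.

Leontief preferences: the optimum is at the kink where x_1/1 = x_2/1, i.e. x_2 = x_1.
Budget: p_1·x_1 + p_2·x_1 = M, so (p_1 + p_2)·x_1 = M.
Demand: x_1*(p_1,p_2,M) = M/(p_1 + p_2), x_2* = M/(p_1 + p_2).
Here 6.75 + 4 = 10.75, giving x_1* = 2.8837 and x_2* = 2.8837.
Expenditure on x_1: 6.75·2.8837 = 19.4651; share = 0.6279.

share on x_1 = 0.6279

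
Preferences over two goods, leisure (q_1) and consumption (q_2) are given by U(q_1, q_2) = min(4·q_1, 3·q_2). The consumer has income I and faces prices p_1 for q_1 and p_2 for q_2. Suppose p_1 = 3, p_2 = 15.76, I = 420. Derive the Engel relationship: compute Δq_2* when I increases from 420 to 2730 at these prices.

Δq_2* = 128.2621

With perfect complements, no substitution: consume in ratio q_1:q_2 = 3:4.
Budget: p_1·q_1 + p_2·(4/3)·q_1 = I, so (3·p_1 + 4·p_2)·q_1 = 3·I.
Demand: q_1*(p_1,p_2,I) = 3·I/(3·p_1 + 4·p_2), q_2* = 4·I/(3·p_1 + 4·p_2).
Here 3·3 + 4·15.76 = 72.04, giving q_2* = 23.3204.
At I' = 2730: q_2* = 151.5825. Change: 151.5825 − 23.3204 = 128.2621.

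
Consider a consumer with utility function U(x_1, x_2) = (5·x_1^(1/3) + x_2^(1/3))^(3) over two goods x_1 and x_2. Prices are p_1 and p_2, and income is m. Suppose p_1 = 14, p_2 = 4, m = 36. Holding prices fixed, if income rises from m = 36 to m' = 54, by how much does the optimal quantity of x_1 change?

Δx_1* = 1.1014

Substitute x_2 = (x_2/x_1)·x_1 into the budget: x_1* = m/(p_1 + p_2·(x_2/x_1)).
Numerically x_2/x_1 = 0.585662, so x_1* = 36/(14 + 4·0.585662) = 2.2028.
At m' = 54: x_1* = 3.3042. Change: 3.3042 − 2.2028 = 1.1014.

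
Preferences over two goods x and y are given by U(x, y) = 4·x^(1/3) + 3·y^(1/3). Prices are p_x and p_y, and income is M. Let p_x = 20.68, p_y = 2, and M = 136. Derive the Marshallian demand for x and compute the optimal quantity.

MRS = MU_x/MU_y = (4/3)·(y/x)^(2/3). Set equal to p_x/p_y.
Solve for the ratio: y/x = [(3/4)·p_x/p_y]^(1.5).
With the ratio pinned down, the budget gives x* = M/(p_x + p_y·(y/x)) and y* = (y/x)·x*.
Numerically y/x = 21.595969, so x* = 136/(20.68 + 2·21.595969) = 2.1293.

x* = 2.1293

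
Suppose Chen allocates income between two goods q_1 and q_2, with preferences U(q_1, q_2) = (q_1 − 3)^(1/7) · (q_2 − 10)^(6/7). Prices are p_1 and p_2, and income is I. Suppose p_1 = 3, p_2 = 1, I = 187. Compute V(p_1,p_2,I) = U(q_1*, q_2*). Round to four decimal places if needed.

V = 95.2879

This is Cobb-Douglas in (q_1−3, q_2−10): tangency gives 1/7·p_2·(q_2−10) = 6/7·p_1·(q_1−3).
Substituting into the budget: q_1* = 3 + 1/7·(I − 3·p_1 − 10·p_2)/p_1, and q_2* = 10 + 6/7·(…)/p_2.
Discretionary income = 187 − 3·3 − 10·1 = 168; q_1* = 3 + 1/7·168/3 = 11; q_2* = 10 + 6/7·168/1 = 154.
Utility at the optimum: U(11, 154) = 95.2879.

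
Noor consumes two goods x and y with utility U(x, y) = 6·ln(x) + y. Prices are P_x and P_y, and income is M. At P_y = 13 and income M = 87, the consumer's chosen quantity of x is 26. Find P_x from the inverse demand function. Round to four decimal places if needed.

P_x = 3

Set MRS = P_x/P_y: (6/x)/1 = P_x/P_y.
So x*(P_x,P_y) = 6·P_y/P_x, independent of income; and y* = (M − 6·P_y)/P_y.
Set x* = 26 in the demand function and solve for P_x: P_x = 3.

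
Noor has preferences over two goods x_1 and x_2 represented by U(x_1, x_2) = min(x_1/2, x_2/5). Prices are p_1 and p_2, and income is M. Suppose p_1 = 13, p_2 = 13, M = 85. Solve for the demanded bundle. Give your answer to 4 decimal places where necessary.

With perfect complements, no substitution: consume in ratio x_1:x_2 = 2:5.
Budget: p_1·x_1 + p_2·(5/2)·x_1 = M, so (2·p_1 + 5·p_2)·x_1 = 2·M.
Demand: x_1*(p_1,p_2,M) = 2·M/(2·p_1 + 5·p_2), x_2* = 5·M/(2·p_1 + 5·p_2).
Here 2·13 + 5·13 = 91, giving x_1* = 1.8681 and x_2* = 4.6703.

x_1* = 1.8681, x_2* = 4.6703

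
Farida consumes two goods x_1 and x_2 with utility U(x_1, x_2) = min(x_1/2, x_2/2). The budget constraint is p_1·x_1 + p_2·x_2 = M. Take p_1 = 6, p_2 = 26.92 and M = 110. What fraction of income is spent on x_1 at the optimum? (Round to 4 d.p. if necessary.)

Demand: x_1*(p_1,p_2,M) = 2·M/(2·p_1 + 2·p_2), x_2* = 2·M/(2·p_1 + 2·p_2).
Here 2·6 + 2·26.92 = 65.84, giving x_1* = 3.3414 and x_2* = 3.3414.
Expenditure on x_1: 6·3.3414 = 20.0486; share = 0.1823.

share on x_1 = 0.1823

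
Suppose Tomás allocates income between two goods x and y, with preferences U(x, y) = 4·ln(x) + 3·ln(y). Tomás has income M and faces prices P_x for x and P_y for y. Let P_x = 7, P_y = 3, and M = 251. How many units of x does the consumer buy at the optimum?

The MRS is (4/3)·y/x. Set MRS = P_x/P_y.
So 4·P_y·y = 3·P_x·x; combined with the budget, a share 4/7 of income goes to x.
Demand: x*(P_x,P_y,M) = 4/7·M/P_x and y* = 3/7·M/P_y.
At P_x=7, P_y=3, M=251: x* = 4/7·251/7 = 20.4898.

x* = 20.4898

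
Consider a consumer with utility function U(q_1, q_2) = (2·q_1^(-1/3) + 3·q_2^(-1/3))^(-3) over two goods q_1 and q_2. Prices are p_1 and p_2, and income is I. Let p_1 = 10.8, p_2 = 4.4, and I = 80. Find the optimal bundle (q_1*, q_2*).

q_1* = 3.5563, q_2* = 9.4526

Substitute q_2 = (q_2/q_1)·q_1 into the budget: q_1* = I/(p_1 + p_2·(q_2/q_1)).
Numerically q_2/q_1 = 2.65795, so q_1* = 80/(10.8 + 4.4·2.65795) = 3.5563 and q_2* = 2.65795·3.5563 = 9.4526.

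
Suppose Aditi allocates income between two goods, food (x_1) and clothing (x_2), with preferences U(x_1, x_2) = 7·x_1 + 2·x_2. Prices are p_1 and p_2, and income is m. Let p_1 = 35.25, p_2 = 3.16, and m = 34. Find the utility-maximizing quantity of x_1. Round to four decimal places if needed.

x_1* = 0

Perfect substitutes: compare marginal utility per dollar. 7/p_1 vs 2/p_2 → 0.1986 vs 0.6329.
x_2 gives more utility per dollar, so spend all income on x_2: x_2* = m/p_2, x_1* = 0.
Numerically: x_1* = 0, x_2* = 10.7595.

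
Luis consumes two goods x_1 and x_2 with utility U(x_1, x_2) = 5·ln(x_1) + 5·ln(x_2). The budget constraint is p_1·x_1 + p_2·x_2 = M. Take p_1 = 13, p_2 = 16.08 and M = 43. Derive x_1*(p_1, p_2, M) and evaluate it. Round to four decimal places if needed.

x_1* = 1.6538

Tangency: MRS = x_2/x_1 = p_1/p_2.
Rearranging, p_2·x_2 = p_1·x_1. Substituting into the budget gives p_1·x_1·(1 + 1) = M.
Demand: x_1*(p_1,p_2,M) = 0.5·M/p_1 and x_2* = 0.5·M/p_2.
At p_1=13, p_2=16.08, M=43: x_1* = 0.5·43/13 = 1.6538.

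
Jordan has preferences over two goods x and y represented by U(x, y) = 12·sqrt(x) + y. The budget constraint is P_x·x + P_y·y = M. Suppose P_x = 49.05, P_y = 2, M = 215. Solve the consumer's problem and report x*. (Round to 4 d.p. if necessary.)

Solve: √x = 6·P_y/P_x, so x*(P_x,P_y) = (6·P_y/P_x)², and y* = (M − P_x·x*)/P_y.
Plugging in: x* = (6·2/49.05)² = 0.0599.

x* = 0.0599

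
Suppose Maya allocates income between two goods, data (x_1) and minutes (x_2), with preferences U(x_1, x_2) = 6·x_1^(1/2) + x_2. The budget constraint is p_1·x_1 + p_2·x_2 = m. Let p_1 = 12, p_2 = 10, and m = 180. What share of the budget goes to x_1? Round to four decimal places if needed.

MU_x_1 = 3/√x_1, MU_x_2 = 1. Tangency: 3/√x_1 = p_1/p_2.
Thus x_1* = (3·p_2/p_1)² — independent of m — with the rest of income spent on x_2.
Plugging in: x_1* = (3·10/12)² = 6.25, x_2* = 10.5.
Expenditure on x_1: 12·6.25 = 75; share = 0.4167.

share on x_1 = 0.4167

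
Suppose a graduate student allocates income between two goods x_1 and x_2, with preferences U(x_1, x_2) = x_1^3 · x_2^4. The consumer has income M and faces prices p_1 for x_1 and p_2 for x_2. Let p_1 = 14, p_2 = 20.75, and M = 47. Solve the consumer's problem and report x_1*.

MU_x_1/MU_x_2 = (3·x_2)/(4·x_1); tangency sets this equal to p_1/p_2.
Rearranging, p_2·x_2 = (4/3)·p_1·x_1. Substituting into the budget gives p_1·x_1·(1 + (4/3)) = M.
Demand: x_1*(p_1,p_2,M) = 3/7·M/p_1 and x_2* = 4/7·M/p_2.
At p_1=14, p_2=20.75, M=47: x_1* = 3/7·47/14 = 1.4388.

x_1* = 1.4388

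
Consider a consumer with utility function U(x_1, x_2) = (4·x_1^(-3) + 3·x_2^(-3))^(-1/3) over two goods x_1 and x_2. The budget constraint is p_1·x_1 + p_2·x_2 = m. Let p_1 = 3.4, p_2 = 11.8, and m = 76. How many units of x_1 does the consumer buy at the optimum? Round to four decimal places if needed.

x_1* = 6.6402

MRS = MU_x_1/MU_x_2 = (4/3)·(x_2/x_1)^(4). Set equal to p_1/p_2.
Solve for the ratio: x_2/x_1 = [(3/4)·p_1/p_2]^(0.25).
With the ratio pinned down, the budget gives x_1* = m/(p_1 + p_2·(x_2/x_1)) and x_2* = (x_2/x_1)·x_1*.
Numerically x_2/x_1 = 0.681812, so x_1* = 76/(3.4 + 11.8·0.681812) = 6.6402.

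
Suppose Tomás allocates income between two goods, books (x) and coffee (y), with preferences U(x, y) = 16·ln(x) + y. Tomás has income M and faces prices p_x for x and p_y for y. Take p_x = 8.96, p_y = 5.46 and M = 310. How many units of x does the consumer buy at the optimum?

At the given prices: x* = 16·5.46/8.96 = 9.75.

x* = 9.75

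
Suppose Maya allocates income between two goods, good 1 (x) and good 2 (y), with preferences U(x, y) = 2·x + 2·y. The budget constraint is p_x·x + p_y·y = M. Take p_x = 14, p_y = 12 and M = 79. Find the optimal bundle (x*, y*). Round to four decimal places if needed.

Linear utility — the consumer picks whichever good has higher MU/price: 2/14 = 0.1429 vs 2/12 = 0.1667.
y gives more utility per dollar, so spend all income on y: y* = M/p_y, x* = 0.
Numerically: x* = 0, y* = 6.5833.

x* = 0, y* = 6.5833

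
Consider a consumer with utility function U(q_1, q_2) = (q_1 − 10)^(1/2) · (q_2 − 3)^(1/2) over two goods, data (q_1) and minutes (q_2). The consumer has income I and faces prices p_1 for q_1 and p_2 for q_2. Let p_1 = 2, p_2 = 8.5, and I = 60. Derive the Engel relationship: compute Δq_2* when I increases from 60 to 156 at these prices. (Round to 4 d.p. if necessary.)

Δq_2* = 5.6471

MRS = (q_2−3)/(q_1−10). Tangency with p_1/p_2 gives q_2−3 = (p_1/p_2)·(q_1−10).
Substituting into the budget: q_1* = 10 + 0.5·(I − 10·p_1 − 3·p_2)/p_1, and q_2* = 3 + 0.5·(…)/p_2.
Discretionary income = 60 − 10·2 − 3·8.5 = 14.5; q_2* = 3 + 0.5·14.5/8.5 = 3.8529.
At I' = 156: q_2* = 9.5. Change: 9.5 − 3.8529 = 5.6471.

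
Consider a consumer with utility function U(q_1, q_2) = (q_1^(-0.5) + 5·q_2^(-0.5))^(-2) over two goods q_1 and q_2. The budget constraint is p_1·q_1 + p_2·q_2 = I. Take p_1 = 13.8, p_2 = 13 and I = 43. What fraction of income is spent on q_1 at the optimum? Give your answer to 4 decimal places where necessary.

Numerically q_2/q_1 = 3.04278, so q_1* = 43/(13.8 + 13·3.04278) = 0.8059 and q_2* = 3.04278·0.8059 = 2.4522.
Expenditure on q_1: 13.8·0.8059 = 11.1215; share = 0.2586.

share on q_1 = 0.2586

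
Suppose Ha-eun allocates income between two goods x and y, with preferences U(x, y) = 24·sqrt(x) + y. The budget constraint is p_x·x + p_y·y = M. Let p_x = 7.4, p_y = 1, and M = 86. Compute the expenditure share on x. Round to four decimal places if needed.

MU_x = 12/√x, MU_y = 1. Tangency: 12/√x = p_x/p_y.
Thus x* = (12·p_y/p_x)² — independent of M — with the rest of income spent on y.
Plugging in: x* = (12·1/7.4)² = 2.6297, y* = 66.5405.
Expenditure on x: 7.4·2.6297 = 19.4595; share = 0.2263.

share on x = 0.2263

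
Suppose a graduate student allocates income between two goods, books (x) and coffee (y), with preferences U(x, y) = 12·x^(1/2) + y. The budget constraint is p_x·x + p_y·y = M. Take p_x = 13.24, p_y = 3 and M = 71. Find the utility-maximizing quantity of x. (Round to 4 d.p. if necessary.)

Set MRS = p_x/p_y: 6·x^(−1/2) = p_x/p_y.
Solve: √x = 6·p_y/p_x, so x*(p_x,p_y) = (6·p_y/p_x)², and y* = (M − p_x·x*)/p_y.
Plugging in: x* = (6·3/13.24)² = 1.8483.

x* = 1.8483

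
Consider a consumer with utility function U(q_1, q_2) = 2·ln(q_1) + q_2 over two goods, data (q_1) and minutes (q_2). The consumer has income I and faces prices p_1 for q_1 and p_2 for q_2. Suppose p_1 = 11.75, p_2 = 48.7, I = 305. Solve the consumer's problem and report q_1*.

MU_q_1 = 2/q_1, MU_q_2 = 1. Tangency: 2/q_1 = p_1/p_2.
So q_1*(p_1,p_2) = 2·p_2/p_1, independent of income; and q_2* = (I − 2·p_2)/p_2.
At the given prices: q_1* = 2·48.7/11.75 = 8.2894.

q_1* = 8.2894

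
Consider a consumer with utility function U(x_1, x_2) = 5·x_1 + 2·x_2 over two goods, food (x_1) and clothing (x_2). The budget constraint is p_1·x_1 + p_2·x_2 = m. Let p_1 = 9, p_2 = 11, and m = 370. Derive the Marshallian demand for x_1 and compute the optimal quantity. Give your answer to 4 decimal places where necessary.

x_1* = 41.1111

Perfect substitutes: compare marginal utility per dollar. 5/p_1 vs 2/p_2 → 0.5556 vs 0.1818.
x_1 gives more utility per dollar, so spend all income on x_1: x_1* = m/p_1, x_2* = 0.
Numerically: x_1* = 41.1111, x_2* = 0.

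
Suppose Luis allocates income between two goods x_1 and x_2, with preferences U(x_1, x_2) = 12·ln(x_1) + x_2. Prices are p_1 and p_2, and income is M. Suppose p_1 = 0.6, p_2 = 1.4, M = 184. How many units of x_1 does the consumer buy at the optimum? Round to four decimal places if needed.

MU_x_1 = 12/x_1, MU_x_2 = 1. Tangency: 12/x_1 = p_1/p_2.
So x_1*(p_1,p_2) = 12·p_2/p_1, independent of income; and x_2* = (M − 12·p_2)/p_2.
At the given prices: x_1* = 12·1.4/0.6 = 28.

x_1* = 28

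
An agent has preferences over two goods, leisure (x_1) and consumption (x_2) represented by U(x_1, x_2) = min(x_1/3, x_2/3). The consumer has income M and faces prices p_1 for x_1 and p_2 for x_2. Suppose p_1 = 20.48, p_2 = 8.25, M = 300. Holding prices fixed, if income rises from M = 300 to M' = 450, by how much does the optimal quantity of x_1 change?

Leontief preferences: the optimum is at the kink where x_1/3 = x_2/3, i.e. x_2 = x_1.
Budget: p_1·x_1 + p_2·x_1 = M, so (3·p_1 + 3·p_2)·x_1 = 3·M.
Demand: x_1*(p_1,p_2,M) = 3·M/(3·p_1 + 3·p_2), x_2* = 3·M/(3·p_1 + 3·p_2).
Here 3·20.48 + 3·8.25 = 86.19, giving x_1* = 10.442.
At M' = 450: x_1* = 15.6631. Change: 15.6631 − 10.442 = 5.221.

Δx_1* = 5.221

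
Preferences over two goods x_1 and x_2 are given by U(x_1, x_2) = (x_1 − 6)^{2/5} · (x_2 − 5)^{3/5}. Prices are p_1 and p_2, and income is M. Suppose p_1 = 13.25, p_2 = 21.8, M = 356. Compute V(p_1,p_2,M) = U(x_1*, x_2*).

V = 4.7838

MRS = (2/3)·(x_2−5)/(x_1−6). Tangency with p_1/p_2 gives x_2−5 = (3/2)·(p_1/p_2)·(x_1−6).
After buying the subsistence bundle (6, 5), a share 0.4 of the remaining income goes to x_1: x_1* = 6 + 0.4·(M − 6p_1 − 5p_2)/p_1.
Discretionary income = 356 − 6·13.25 − 5·21.8 = 167.5; x_1* = 6 + 0.4·167.5/13.25 = 11.0566; x_2* = 5 + 0.6·167.5/21.8 = 9.6101.
Utility at the optimum: U(11.0566, 9.6101) = 4.7838.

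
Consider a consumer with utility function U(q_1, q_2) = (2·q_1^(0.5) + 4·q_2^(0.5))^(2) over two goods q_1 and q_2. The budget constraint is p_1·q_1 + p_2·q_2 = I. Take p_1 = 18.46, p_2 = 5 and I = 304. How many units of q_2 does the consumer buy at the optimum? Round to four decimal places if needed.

With the ratio pinned down, the budget gives q_1* = I/(p_1 + p_2·(q_2/q_1)) and q_2* = (q_2/q_1)·q_1*.
Numerically q_2/q_1 = 54.523456, so q_1* = 304/(18.46 + 5·54.523456) = 1.0444 and q_2* = 54.523456·1.0444 = 56.9441.

q_2* = 56.9441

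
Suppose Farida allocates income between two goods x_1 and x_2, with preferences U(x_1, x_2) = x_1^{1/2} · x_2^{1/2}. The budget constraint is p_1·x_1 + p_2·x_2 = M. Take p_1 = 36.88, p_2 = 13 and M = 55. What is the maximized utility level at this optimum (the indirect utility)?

V = 1.2559

Tangency: MRS = x_2/x_1 = p_1/p_2.
Rearranging, p_2·x_2 = p_1·x_1. Substituting into the budget gives p_1·x_1·(1 + 1) = M.
Demand: x_1*(p_1,p_2,M) = 0.5·M/p_1 and x_2* = 0.5·M/p_2.
At p_1=36.88, p_2=13, M=55: x_1* = 0.5·55/36.88 = 0.7457, x_2* = 2.1154.
Utility at the optimum: U(0.7457, 2.1154) = 1.2559.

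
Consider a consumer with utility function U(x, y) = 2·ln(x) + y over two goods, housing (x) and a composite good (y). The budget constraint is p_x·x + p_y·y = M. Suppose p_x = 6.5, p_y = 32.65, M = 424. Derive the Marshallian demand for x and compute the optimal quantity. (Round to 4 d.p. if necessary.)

x* = 10.0462

So x*(p_x,p_y) = 2·p_y/p_x, independent of income; and y* = (M − 2·p_y)/p_y.
At the given prices: x* = 2·32.65/6.5 = 10.0462.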